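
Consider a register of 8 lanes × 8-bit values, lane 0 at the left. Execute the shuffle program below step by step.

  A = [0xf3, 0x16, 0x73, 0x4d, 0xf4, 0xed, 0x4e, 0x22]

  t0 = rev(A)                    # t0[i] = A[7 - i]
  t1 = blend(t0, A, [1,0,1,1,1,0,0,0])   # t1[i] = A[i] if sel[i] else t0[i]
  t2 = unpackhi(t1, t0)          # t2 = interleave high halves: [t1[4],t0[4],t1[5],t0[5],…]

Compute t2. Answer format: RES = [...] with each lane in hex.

→ t0 |22|4e|ed|f4|4d|73|16|f3|
→ t1 |f3|4e|73|4d|f4|73|16|f3|
→ t2 |f4|4d|73|73|16|16|f3|f3|

RES = [ 0xf4  0x4d  0x73  0x73  0x16  0x16  0xf3  0xf3 ]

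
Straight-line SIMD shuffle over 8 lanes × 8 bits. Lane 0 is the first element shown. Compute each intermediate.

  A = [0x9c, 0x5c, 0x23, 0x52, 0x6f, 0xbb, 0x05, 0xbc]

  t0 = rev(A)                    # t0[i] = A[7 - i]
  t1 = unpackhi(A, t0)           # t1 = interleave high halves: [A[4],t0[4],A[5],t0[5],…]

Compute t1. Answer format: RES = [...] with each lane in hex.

→ t0 |bc|05|bb|6f|52|23|5c|9c|
→ t1 |6f|52|bb|23|05|5c|bc|9c|

RES = [ 0x6f  0x52  0xbb  0x23  0x05  0x5c  0xbc  0x9c ]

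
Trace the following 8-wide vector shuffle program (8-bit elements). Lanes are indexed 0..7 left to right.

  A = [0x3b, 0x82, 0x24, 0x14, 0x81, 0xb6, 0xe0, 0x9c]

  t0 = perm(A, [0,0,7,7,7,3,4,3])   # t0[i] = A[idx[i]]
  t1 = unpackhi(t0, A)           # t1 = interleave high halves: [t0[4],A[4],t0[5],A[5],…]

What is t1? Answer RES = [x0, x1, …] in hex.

RES = [ 0x9c  0x81  0x14  0xb6  0x81  0xe0  0x14  0x9c ]

t0 = [0x3b, 0x3b, 0x9c, 0x9c, 0x9c, 0x14, 0x81, 0x14]
t1 = [0x9c, 0x81, 0x14, 0xb6, 0x81, 0xe0, 0x14, 0x9c]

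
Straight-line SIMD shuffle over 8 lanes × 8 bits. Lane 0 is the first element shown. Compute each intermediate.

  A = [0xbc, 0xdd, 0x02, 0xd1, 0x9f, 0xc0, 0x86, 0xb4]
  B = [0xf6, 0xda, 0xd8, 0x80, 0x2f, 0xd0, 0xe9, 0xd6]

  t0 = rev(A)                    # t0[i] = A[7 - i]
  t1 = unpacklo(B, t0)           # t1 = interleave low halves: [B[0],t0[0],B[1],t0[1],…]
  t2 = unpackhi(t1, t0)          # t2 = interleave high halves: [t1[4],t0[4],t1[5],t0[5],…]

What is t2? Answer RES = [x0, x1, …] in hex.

  t0: b4 86 c0 9f d1 02 dd bc
  t1: f6 b4 da 86 d8 c0 80 9f
  t2: d8 d1 c0 02 80 dd 9f bc

RES = [0xd8, 0xd1, 0xc0, 0x02, 0x80, 0xdd, 0x9f, 0xbc]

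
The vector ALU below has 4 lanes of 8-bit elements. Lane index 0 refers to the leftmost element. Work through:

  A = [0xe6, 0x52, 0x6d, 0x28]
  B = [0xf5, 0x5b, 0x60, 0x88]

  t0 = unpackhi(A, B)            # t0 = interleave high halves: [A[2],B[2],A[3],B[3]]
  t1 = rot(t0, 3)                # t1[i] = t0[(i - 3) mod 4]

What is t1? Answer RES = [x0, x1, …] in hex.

  t0: 6d 60 28 88
  t1: 60 28 88 6d

RES = [0x60, 0x28, 0x88, 0x6d]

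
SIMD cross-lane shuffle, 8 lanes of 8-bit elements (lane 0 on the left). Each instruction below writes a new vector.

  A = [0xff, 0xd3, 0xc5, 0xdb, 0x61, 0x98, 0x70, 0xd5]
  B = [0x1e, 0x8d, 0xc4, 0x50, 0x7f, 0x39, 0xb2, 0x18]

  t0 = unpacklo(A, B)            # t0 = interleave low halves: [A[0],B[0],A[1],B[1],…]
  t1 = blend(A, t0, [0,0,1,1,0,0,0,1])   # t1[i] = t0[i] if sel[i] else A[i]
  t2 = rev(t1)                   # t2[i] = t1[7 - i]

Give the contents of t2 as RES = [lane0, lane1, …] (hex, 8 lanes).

→ t0 |ff|1e|d3|8d|c5|c4|db|50|
→ t1 |ff|d3|d3|8d|61|98|70|50|
→ t2 |50|70|98|61|8d|d3|d3|ff|

RES = [ 0x50  0x70  0x98  0x61  0x8d  0xd3  0xd3  0xff ]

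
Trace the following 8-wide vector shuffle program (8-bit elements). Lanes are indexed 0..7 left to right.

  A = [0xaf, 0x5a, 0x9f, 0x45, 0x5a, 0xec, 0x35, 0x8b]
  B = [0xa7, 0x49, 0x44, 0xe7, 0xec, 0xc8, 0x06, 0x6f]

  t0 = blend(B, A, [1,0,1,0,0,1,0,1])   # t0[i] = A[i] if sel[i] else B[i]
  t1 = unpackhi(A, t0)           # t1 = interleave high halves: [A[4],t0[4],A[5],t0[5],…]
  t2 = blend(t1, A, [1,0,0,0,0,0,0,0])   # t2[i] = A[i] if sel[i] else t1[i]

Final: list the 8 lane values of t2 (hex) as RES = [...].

RES = [0xaf, 0xec, 0xec, 0xec, 0x35, 0x06, 0x8b, 0x8b]

  t0: af 49 9f e7 ec ec 06 8b
  t1: 5a ec ec ec 35 06 8b 8b
  t2: af ec ec ec 35 06 8b 8b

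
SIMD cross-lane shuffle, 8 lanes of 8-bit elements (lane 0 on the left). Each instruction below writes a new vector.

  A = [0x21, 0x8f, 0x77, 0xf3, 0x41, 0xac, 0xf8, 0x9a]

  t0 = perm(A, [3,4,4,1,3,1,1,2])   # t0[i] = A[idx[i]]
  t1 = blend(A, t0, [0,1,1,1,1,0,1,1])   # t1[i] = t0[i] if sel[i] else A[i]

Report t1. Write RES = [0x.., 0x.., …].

RES = [ 0x21  0x41  0x41  0x8f  0xf3  0xac  0x8f  0x77 ]

  t0: f3 41 41 8f f3 8f 8f 77
  t1: 21 41 41 8f f3 ac 8f 77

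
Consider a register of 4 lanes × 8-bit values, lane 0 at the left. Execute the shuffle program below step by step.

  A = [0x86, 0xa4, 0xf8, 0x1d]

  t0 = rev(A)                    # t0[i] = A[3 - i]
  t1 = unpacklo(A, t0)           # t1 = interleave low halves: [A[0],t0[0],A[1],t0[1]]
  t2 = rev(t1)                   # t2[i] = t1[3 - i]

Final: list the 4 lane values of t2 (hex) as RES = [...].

  t0: 1d f8 a4 86
  t1: 86 1d a4 f8
  t2: f8 a4 1d 86

RES = [ 0xf8  0xa4  0x1d  0x86 ]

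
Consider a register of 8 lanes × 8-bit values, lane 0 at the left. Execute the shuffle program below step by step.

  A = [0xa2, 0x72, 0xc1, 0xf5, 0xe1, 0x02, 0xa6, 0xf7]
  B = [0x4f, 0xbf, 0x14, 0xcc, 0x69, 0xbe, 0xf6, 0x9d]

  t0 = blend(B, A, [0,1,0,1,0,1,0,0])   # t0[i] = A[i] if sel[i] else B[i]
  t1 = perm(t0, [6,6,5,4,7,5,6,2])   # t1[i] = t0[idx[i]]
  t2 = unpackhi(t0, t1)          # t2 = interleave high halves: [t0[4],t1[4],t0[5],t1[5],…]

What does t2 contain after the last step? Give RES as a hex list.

t0 = [0x4f, 0x72, 0x14, 0xf5, 0x69, 0x02, 0xf6, 0x9d]
t1 = [0xf6, 0xf6, 0x02, 0x69, 0x9d, 0x02, 0xf6, 0x14]
t2 = [0x69, 0x9d, 0x02, 0x02, 0xf6, 0xf6, 0x9d, 0x14]

RES = [0x69, 0x9d, 0x02, 0x02, 0xf6, 0xf6, 0x9d, 0x14]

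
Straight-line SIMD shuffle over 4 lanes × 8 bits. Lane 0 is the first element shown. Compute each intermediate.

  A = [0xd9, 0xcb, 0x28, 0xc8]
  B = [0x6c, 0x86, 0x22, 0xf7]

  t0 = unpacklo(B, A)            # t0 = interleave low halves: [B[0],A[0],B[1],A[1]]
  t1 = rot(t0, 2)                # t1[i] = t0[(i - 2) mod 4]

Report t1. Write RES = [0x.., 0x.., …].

RES = [0x86, 0xcb, 0x6c, 0xd9]

→ t0 |6c|d9|86|cb|
→ t1 |86|cb|6c|d9|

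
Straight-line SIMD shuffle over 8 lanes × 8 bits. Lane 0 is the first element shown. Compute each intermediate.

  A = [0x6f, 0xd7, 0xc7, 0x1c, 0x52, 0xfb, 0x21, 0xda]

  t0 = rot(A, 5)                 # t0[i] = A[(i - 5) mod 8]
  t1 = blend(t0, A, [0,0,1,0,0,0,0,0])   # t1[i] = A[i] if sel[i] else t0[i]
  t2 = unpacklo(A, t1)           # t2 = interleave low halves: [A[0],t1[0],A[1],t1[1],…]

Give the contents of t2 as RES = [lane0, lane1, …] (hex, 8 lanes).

t0 = [0x1c, 0x52, 0xfb, 0x21, 0xda, 0x6f, 0xd7, 0xc7]
t1 = [0x1c, 0x52, 0xc7, 0x21, 0xda, 0x6f, 0xd7, 0xc7]
t2 = [0x6f, 0x1c, 0xd7, 0x52, 0xc7, 0xc7, 0x1c, 0x21]

RES = [0x6f, 0x1c, 0xd7, 0x52, 0xc7, 0xc7, 0x1c, 0x21]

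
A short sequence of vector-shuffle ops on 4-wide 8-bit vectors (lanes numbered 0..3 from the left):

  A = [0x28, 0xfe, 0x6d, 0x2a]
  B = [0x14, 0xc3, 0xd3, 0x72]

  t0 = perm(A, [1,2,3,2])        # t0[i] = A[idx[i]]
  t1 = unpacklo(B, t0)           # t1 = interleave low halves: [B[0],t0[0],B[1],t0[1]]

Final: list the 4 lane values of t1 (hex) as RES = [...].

RES = [0x14, 0xfe, 0xc3, 0x6d]

t0 = [0xfe, 0x6d, 0x2a, 0x6d]
t1 = [0x14, 0xfe, 0xc3, 0x6d]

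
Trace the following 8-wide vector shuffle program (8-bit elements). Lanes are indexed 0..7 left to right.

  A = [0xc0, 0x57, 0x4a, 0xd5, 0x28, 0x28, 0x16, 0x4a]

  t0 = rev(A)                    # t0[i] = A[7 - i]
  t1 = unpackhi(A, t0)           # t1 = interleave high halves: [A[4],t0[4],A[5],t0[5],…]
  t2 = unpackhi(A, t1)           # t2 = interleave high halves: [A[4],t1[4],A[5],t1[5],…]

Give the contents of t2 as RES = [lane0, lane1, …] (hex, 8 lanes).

RES = [ 0x28  0x16  0x28  0x57  0x16  0x4a  0x4a  0xc0 ]

  t0: 4a 16 28 28 d5 4a 57 c0
  t1: 28 d5 28 4a 16 57 4a c0
  t2: 28 16 28 57 16 4a 4a c0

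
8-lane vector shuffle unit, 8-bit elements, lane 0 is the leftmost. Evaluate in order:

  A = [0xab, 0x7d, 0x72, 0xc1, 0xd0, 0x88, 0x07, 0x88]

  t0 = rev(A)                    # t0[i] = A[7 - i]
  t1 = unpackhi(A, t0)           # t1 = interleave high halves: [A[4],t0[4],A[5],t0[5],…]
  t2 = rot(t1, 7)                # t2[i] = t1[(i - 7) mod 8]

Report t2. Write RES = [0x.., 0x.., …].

t0 = [0x88, 0x07, 0x88, 0xd0, 0xc1, 0x72, 0x7d, 0xab]
t1 = [0xd0, 0xc1, 0x88, 0x72, 0x07, 0x7d, 0x88, 0xab]
t2 = [0xc1, 0x88, 0x72, 0x07, 0x7d, 0x88, 0xab, 0xd0]

RES = [ 0xc1  0x88  0x72  0x07  0x7d  0x88  0xab  0xd0 ]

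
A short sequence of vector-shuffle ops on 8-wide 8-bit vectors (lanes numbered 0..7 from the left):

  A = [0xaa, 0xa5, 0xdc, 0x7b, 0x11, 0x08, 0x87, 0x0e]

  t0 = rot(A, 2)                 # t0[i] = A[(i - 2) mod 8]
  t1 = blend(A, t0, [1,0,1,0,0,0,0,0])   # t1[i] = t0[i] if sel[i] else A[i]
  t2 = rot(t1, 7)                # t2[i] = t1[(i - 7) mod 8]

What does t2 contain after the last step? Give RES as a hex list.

RES = [0xa5, 0xaa, 0x7b, 0x11, 0x08, 0x87, 0x0e, 0x87]

→ t0 |87|0e|aa|a5|dc|7b|11|08|
→ t1 |87|a5|aa|7b|11|08|87|0e|
→ t2 |a5|aa|7b|11|08|87|0e|87|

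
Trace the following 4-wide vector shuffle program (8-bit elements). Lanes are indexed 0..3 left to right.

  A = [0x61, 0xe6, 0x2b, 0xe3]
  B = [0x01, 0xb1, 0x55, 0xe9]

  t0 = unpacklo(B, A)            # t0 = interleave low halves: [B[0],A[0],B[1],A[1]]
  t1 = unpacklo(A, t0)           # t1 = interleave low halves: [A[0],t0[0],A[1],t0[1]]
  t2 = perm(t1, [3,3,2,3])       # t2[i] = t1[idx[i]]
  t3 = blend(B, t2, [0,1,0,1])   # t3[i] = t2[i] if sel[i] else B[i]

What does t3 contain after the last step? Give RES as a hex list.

RES = [ 0x01  0x61  0x55  0x61 ]

t0 = [0x01, 0x61, 0xb1, 0xe6]
t1 = [0x61, 0x01, 0xe6, 0x61]
t2 = [0x61, 0x61, 0xe6, 0x61]
t3 = [0x01, 0x61, 0x55, 0x61]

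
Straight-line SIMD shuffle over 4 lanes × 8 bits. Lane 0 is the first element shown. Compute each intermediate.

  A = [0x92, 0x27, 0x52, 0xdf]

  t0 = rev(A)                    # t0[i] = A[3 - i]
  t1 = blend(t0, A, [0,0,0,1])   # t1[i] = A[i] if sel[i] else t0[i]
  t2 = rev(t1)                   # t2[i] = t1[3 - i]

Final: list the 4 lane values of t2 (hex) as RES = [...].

RES = [ 0xdf  0x27  0x52  0xdf ]

t0 = [0xdf, 0x52, 0x27, 0x92]
t1 = [0xdf, 0x52, 0x27, 0xdf]
t2 = [0xdf, 0x27, 0x52, 0xdf]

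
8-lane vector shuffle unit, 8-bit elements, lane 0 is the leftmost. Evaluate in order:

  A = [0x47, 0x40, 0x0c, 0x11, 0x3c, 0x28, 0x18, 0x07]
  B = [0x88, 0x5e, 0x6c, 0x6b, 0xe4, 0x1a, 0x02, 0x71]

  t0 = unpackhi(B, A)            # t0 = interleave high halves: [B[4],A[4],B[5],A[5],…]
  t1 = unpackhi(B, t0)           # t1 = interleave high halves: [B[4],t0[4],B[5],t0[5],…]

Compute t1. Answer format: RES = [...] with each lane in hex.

RES = [ 0xe4  0x02  0x1a  0x18  0x02  0x71  0x71  0x07 ]

→ t0 |e4|3c|1a|28|02|18|71|07|
→ t1 |e4|02|1a|18|02|71|71|07|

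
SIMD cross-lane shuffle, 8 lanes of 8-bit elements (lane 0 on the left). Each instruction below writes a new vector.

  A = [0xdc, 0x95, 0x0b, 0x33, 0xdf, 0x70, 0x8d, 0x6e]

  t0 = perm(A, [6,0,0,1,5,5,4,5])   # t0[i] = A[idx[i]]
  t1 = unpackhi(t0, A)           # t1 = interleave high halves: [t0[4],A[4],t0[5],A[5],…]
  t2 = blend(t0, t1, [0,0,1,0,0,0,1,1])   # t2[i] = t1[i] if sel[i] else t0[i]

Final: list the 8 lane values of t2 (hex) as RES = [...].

RES = [ 0x8d  0xdc  0x70  0x95  0x70  0x70  0x70  0x6e ]

  t0: 8d dc dc 95 70 70 df 70
  t1: 70 df 70 70 df 8d 70 6e
  t2: 8d dc 70 95 70 70 70 6e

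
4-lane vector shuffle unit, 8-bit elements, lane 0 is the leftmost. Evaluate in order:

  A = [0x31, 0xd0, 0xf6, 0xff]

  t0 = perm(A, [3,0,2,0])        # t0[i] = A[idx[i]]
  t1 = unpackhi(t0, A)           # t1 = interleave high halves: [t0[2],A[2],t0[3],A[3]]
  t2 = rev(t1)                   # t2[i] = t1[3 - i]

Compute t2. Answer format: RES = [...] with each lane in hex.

→ t0 |ff|31|f6|31|
→ t1 |f6|f6|31|ff|
→ t2 |ff|31|f6|f6|

RES = [ 0xff  0x31  0xf6  0xf6 ]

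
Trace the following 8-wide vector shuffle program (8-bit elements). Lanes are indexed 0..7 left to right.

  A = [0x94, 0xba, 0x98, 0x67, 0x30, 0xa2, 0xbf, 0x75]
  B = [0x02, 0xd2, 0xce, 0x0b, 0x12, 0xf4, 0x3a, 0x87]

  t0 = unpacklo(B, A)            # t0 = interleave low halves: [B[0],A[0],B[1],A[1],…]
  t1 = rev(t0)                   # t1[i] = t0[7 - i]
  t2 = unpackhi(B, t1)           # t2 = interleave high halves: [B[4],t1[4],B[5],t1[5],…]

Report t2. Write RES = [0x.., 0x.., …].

t0 = [0x02, 0x94, 0xd2, 0xba, 0xce, 0x98, 0x0b, 0x67]
t1 = [0x67, 0x0b, 0x98, 0xce, 0xba, 0xd2, 0x94, 0x02]
t2 = [0x12, 0xba, 0xf4, 0xd2, 0x3a, 0x94, 0x87, 0x02]

RES = [ 0x12  0xba  0xf4  0xd2  0x3a  0x94  0x87  0x02 ]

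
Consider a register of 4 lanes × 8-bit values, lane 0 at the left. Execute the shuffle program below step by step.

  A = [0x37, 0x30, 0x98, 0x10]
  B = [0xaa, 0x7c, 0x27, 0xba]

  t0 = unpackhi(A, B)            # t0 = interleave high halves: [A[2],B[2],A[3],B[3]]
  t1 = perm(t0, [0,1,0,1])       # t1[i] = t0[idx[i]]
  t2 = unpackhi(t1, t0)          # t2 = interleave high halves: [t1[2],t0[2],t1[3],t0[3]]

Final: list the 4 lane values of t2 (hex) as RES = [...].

RES = [ 0x98  0x10  0x27  0xba ]

t0 = [0x98, 0x27, 0x10, 0xba]
t1 = [0x98, 0x27, 0x98, 0x27]
t2 = [0x98, 0x10, 0x27, 0xba]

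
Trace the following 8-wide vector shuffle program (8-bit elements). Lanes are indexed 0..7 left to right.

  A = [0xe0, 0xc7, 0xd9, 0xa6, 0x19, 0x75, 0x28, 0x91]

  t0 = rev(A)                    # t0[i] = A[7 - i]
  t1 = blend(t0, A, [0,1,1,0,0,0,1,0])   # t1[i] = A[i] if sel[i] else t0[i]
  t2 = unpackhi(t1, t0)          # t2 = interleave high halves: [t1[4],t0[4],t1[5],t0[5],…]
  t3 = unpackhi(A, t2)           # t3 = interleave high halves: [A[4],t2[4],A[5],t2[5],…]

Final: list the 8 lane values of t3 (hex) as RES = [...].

RES = [0x19, 0x28, 0x75, 0xc7, 0x28, 0xe0, 0x91, 0xe0]

  t0: 91 28 75 19 a6 d9 c7 e0
  t1: 91 c7 d9 19 a6 d9 28 e0
  t2: a6 a6 d9 d9 28 c7 e0 e0
  t3: 19 28 75 c7 28 e0 91 e0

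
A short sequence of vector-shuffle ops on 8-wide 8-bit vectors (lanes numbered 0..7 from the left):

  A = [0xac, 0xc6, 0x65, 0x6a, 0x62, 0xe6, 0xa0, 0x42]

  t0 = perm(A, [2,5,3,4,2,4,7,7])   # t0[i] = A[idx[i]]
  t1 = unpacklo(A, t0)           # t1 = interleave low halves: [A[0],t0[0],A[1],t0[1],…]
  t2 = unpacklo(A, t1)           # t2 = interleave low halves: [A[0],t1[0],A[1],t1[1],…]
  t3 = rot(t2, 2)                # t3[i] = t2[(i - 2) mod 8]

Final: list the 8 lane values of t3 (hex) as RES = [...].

RES = [ 0x6a  0xe6  0xac  0xac  0xc6  0x65  0x65  0xc6 ]

t0 = [0x65, 0xe6, 0x6a, 0x62, 0x65, 0x62, 0x42, 0x42]
t1 = [0xac, 0x65, 0xc6, 0xe6, 0x65, 0x6a, 0x6a, 0x62]
t2 = [0xac, 0xac, 0xc6, 0x65, 0x65, 0xc6, 0x6a, 0xe6]
t3 = [0x6a, 0xe6, 0xac, 0xac, 0xc6, 0x65, 0x65, 0xc6]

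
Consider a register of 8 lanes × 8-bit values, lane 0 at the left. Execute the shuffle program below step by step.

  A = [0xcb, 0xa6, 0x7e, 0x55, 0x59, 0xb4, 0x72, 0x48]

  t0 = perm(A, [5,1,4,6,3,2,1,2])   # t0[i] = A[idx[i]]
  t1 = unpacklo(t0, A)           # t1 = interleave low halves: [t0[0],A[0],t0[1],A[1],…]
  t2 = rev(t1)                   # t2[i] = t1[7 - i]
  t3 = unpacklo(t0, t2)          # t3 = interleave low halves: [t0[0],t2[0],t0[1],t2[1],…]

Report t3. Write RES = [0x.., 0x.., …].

RES = [0xb4, 0x55, 0xa6, 0x72, 0x59, 0x7e, 0x72, 0x59]

→ t0 |b4|a6|59|72|55|7e|a6|7e|
→ t1 |b4|cb|a6|a6|59|7e|72|55|
→ t2 |55|72|7e|59|a6|a6|cb|b4|
→ t3 |b4|55|a6|72|59|7e|72|59|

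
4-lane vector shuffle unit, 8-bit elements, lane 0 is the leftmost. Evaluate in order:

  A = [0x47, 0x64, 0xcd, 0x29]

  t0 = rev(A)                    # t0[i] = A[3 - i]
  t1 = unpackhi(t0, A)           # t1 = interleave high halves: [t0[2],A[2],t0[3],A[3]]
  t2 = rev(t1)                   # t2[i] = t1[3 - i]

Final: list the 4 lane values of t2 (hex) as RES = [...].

t0 = [0x29, 0xcd, 0x64, 0x47]
t1 = [0x64, 0xcd, 0x47, 0x29]
t2 = [0x29, 0x47, 0xcd, 0x64]

RES = [0x29, 0x47, 0xcd, 0x64]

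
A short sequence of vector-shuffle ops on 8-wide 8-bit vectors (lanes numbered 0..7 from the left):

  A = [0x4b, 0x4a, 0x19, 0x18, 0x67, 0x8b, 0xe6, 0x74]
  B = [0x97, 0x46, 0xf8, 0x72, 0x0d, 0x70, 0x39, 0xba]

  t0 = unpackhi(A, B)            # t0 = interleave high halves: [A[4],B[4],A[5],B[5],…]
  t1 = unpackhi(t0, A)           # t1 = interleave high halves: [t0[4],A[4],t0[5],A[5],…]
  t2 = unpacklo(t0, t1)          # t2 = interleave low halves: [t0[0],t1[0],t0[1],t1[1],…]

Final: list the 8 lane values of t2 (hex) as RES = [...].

RES = [0x67, 0xe6, 0x0d, 0x67, 0x8b, 0x39, 0x70, 0x8b]

  t0: 67 0d 8b 70 e6 39 74 ba
  t1: e6 67 39 8b 74 e6 ba 74
  t2: 67 e6 0d 67 8b 39 70 8b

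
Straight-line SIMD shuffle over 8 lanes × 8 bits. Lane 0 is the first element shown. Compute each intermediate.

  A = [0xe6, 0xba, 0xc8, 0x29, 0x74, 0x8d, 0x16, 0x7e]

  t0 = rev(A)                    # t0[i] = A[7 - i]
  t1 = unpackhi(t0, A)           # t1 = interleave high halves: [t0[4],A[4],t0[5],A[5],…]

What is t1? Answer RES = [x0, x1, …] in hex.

RES = [ 0x29  0x74  0xc8  0x8d  0xba  0x16  0xe6  0x7e ]

t0 = [0x7e, 0x16, 0x8d, 0x74, 0x29, 0xc8, 0xba, 0xe6]
t1 = [0x29, 0x74, 0xc8, 0x8d, 0xba, 0x16, 0xe6, 0x7e]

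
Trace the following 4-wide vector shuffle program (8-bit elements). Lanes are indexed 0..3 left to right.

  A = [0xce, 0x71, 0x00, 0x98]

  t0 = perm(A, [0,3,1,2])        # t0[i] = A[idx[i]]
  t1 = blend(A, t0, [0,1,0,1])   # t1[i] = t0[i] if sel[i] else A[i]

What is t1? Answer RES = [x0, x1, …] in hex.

  t0: ce 98 71 00
  t1: ce 98 00 00

RES = [ 0xce  0x98  0x00  0x00 ]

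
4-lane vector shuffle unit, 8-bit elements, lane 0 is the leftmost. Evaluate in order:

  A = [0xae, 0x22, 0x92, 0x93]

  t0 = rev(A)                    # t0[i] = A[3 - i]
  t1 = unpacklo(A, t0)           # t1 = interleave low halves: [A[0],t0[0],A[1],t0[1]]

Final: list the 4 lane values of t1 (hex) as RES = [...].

RES = [0xae, 0x93, 0x22, 0x92]

  t0: 93 92 22 ae
  t1: ae 93 22 92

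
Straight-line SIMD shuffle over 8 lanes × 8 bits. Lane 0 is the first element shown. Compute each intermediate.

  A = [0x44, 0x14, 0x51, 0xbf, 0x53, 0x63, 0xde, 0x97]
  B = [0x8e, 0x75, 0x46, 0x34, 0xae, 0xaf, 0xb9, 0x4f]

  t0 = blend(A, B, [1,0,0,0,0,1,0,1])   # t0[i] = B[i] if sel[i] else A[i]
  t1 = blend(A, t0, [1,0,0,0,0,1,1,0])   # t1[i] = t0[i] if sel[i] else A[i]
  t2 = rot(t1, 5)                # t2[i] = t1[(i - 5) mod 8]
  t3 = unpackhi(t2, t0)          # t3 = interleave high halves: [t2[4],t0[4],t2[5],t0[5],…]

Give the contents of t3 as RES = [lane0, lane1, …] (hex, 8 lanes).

RES = [0x97, 0x53, 0x8e, 0xaf, 0x14, 0xde, 0x51, 0x4f]

→ t0 |8e|14|51|bf|53|af|de|4f|
→ t1 |8e|14|51|bf|53|af|de|97|
→ t2 |bf|53|af|de|97|8e|14|51|
→ t3 |97|53|8e|af|14|de|51|4f|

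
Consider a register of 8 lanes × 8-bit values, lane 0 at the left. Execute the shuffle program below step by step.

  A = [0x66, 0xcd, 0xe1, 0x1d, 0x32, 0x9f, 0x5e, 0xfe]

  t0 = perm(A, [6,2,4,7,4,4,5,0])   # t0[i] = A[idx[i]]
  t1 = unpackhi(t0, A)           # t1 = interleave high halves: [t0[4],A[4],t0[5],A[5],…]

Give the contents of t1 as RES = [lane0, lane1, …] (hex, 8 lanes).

t0 = [0x5e, 0xe1, 0x32, 0xfe, 0x32, 0x32, 0x9f, 0x66]
t1 = [0x32, 0x32, 0x32, 0x9f, 0x9f, 0x5e, 0x66, 0xfe]

RES = [0x32, 0x32, 0x32, 0x9f, 0x9f, 0x5e, 0x66, 0xfe]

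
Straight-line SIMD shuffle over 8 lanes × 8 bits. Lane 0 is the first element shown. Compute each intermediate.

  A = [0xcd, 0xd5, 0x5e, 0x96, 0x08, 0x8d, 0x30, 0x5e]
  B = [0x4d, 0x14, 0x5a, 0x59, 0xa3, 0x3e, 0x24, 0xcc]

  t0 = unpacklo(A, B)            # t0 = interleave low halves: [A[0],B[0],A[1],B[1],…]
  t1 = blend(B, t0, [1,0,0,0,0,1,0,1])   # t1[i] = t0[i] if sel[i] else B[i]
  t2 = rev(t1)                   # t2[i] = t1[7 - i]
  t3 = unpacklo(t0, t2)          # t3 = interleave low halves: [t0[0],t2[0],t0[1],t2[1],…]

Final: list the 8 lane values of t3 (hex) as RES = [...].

→ t0 |cd|4d|d5|14|5e|5a|96|59|
→ t1 |cd|14|5a|59|a3|5a|24|59|
→ t2 |59|24|5a|a3|59|5a|14|cd|
→ t3 |cd|59|4d|24|d5|5a|14|a3|

RES = [0xcd, 0x59, 0x4d, 0x24, 0xd5, 0x5a, 0x14, 0xa3]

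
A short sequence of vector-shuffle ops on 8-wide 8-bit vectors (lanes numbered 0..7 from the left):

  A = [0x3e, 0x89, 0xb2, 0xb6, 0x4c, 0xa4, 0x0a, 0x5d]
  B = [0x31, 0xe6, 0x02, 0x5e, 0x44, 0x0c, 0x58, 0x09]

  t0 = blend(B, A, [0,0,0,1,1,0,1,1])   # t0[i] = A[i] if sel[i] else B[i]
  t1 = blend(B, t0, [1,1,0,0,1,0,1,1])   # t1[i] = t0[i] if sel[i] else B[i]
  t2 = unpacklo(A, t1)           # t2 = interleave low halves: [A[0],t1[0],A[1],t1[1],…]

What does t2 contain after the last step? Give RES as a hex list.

RES = [0x3e, 0x31, 0x89, 0xe6, 0xb2, 0x02, 0xb6, 0x5e]

→ t0 |31|e6|02|b6|4c|0c|0a|5d|
→ t1 |31|e6|02|5e|4c|0c|0a|5d|
→ t2 |3e|31|89|e6|b2|02|b6|5e|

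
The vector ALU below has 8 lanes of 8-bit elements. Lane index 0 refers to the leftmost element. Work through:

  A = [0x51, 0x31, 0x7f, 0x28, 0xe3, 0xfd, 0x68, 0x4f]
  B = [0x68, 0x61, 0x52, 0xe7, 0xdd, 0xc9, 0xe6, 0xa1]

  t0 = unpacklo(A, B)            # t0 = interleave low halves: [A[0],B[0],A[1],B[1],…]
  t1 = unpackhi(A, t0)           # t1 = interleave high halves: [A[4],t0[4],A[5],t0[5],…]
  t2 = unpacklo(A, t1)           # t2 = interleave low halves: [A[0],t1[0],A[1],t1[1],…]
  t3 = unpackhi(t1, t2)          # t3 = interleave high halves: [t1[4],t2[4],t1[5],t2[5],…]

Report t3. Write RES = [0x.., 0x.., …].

RES = [ 0x68  0x7f  0x28  0xfd  0x4f  0x28  0xe7  0x52 ]

→ t0 |51|68|31|61|7f|52|28|e7|
→ t1 |e3|7f|fd|52|68|28|4f|e7|
→ t2 |51|e3|31|7f|7f|fd|28|52|
→ t3 |68|7f|28|fd|4f|28|e7|52|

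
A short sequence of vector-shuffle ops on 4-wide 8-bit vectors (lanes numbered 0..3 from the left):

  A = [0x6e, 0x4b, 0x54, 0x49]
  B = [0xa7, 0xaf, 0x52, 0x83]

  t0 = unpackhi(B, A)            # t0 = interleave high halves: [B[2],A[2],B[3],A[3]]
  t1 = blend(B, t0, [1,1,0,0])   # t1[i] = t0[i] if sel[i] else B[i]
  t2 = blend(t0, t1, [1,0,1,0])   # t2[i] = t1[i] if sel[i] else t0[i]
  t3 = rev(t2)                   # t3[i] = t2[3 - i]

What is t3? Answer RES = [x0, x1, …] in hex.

  t0: 52 54 83 49
  t1: 52 54 52 83
  t2: 52 54 52 49
  t3: 49 52 54 52

RES = [ 0x49  0x52  0x54  0x52 ]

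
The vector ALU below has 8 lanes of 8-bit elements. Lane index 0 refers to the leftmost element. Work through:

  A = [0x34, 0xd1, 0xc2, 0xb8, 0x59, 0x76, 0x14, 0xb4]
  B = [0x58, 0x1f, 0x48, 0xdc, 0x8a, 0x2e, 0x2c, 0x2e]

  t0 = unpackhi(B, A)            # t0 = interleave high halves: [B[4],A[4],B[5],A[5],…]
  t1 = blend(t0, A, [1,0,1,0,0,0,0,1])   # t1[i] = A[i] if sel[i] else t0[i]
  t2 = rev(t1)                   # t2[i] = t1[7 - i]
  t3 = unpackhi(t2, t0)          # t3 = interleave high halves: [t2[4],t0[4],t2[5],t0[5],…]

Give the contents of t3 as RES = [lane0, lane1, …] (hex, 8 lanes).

RES = [0x76, 0x2c, 0xc2, 0x14, 0x59, 0x2e, 0x34, 0xb4]

→ t0 |8a|59|2e|76|2c|14|2e|b4|
→ t1 |34|59|c2|76|2c|14|2e|b4|
→ t2 |b4|2e|14|2c|76|c2|59|34|
→ t3 |76|2c|c2|14|59|2e|34|b4|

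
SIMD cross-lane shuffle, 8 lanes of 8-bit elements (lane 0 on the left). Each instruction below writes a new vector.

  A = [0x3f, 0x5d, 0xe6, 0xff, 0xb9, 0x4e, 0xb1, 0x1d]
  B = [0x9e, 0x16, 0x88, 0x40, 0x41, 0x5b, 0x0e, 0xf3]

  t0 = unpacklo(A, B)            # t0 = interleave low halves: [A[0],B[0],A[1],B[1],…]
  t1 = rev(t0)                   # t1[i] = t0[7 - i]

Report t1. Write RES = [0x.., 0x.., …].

RES = [ 0x40  0xff  0x88  0xe6  0x16  0x5d  0x9e  0x3f ]

  t0: 3f 9e 5d 16 e6 88 ff 40
  t1: 40 ff 88 e6 16 5d 9e 3f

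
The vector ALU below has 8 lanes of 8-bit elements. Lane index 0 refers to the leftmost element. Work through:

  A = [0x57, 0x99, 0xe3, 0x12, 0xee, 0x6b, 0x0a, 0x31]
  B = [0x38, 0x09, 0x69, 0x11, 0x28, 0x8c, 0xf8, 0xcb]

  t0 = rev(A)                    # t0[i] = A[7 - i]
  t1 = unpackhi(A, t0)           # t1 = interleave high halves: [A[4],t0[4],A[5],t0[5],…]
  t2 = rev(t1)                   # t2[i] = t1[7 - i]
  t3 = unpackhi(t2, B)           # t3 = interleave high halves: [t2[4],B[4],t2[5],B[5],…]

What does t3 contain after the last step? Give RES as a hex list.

RES = [ 0xe3  0x28  0x6b  0x8c  0x12  0xf8  0xee  0xcb ]

t0 = [0x31, 0x0a, 0x6b, 0xee, 0x12, 0xe3, 0x99, 0x57]
t1 = [0xee, 0x12, 0x6b, 0xe3, 0x0a, 0x99, 0x31, 0x57]
t2 = [0x57, 0x31, 0x99, 0x0a, 0xe3, 0x6b, 0x12, 0xee]
t3 = [0xe3, 0x28, 0x6b, 0x8c, 0x12, 0xf8, 0xee, 0xcb]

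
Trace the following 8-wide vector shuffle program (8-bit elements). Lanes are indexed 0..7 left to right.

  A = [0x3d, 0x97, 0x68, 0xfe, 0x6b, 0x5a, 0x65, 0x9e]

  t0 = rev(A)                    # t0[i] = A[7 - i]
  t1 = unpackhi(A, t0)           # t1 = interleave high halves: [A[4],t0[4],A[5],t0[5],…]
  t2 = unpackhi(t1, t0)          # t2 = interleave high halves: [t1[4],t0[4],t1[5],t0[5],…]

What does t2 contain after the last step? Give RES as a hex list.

RES = [0x65, 0xfe, 0x97, 0x68, 0x9e, 0x97, 0x3d, 0x3d]

→ t0 |9e|65|5a|6b|fe|68|97|3d|
→ t1 |6b|fe|5a|68|65|97|9e|3d|
→ t2 |65|fe|97|68|9e|97|3d|3d|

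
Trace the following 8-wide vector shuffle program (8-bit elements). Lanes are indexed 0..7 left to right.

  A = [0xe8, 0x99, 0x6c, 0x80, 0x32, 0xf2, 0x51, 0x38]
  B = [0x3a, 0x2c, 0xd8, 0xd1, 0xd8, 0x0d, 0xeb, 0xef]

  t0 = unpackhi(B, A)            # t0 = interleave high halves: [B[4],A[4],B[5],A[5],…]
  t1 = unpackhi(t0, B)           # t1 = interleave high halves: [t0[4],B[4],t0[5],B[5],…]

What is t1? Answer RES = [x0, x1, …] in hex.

  t0: d8 32 0d f2 eb 51 ef 38
  t1: eb d8 51 0d ef eb 38 ef

RES = [0xeb, 0xd8, 0x51, 0x0d, 0xef, 0xeb, 0x38, 0xef]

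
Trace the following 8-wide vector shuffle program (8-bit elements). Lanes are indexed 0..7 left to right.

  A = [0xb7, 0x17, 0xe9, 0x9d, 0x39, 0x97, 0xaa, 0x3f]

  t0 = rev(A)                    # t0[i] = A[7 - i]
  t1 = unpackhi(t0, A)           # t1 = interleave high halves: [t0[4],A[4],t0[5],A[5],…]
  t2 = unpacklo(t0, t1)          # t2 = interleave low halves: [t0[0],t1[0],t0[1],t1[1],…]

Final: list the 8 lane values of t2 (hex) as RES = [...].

RES = [ 0x3f  0x9d  0xaa  0x39  0x97  0xe9  0x39  0x97 ]

→ t0 |3f|aa|97|39|9d|e9|17|b7|
→ t1 |9d|39|e9|97|17|aa|b7|3f|
→ t2 |3f|9d|aa|39|97|e9|39|97|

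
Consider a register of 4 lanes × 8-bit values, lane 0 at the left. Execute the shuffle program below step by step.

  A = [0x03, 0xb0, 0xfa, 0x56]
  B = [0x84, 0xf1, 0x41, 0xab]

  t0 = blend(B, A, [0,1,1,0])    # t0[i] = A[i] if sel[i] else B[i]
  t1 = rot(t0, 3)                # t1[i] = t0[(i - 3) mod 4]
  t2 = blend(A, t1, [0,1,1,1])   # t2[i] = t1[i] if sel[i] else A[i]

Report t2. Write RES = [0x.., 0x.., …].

t0 = [0x84, 0xb0, 0xfa, 0xab]
t1 = [0xb0, 0xfa, 0xab, 0x84]
t2 = [0x03, 0xfa, 0xab, 0x84]

RES = [ 0x03  0xfa  0xab  0x84 ]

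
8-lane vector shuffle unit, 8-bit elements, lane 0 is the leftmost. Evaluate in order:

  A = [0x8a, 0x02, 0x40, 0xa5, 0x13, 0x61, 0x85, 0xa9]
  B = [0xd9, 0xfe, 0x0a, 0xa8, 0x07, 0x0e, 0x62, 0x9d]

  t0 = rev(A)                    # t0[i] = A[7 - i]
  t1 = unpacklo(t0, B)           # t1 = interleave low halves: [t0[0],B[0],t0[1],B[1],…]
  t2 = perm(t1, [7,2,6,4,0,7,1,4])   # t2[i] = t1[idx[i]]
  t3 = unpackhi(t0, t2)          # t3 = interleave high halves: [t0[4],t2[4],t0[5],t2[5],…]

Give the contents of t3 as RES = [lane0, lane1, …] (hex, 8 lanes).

→ t0 |a9|85|61|13|a5|40|02|8a|
→ t1 |a9|d9|85|fe|61|0a|13|a8|
→ t2 |a8|85|13|61|a9|a8|d9|61|
→ t3 |a5|a9|40|a8|02|d9|8a|61|

RES = [ 0xa5  0xa9  0x40  0xa8  0x02  0xd9  0x8a  0x61 ]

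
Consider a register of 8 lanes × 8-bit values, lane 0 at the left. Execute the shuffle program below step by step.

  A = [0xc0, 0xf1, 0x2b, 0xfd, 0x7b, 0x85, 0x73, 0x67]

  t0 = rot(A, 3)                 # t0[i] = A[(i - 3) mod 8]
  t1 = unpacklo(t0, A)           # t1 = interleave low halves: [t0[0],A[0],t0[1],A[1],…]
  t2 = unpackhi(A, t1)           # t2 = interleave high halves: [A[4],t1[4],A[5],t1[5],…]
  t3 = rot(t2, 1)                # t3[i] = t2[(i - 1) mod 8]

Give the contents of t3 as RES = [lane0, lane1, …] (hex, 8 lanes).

RES = [ 0xfd  0x7b  0x67  0x85  0x2b  0x73  0xc0  0x67 ]

→ t0 |85|73|67|c0|f1|2b|fd|7b|
→ t1 |85|c0|73|f1|67|2b|c0|fd|
→ t2 |7b|67|85|2b|73|c0|67|fd|
→ t3 |fd|7b|67|85|2b|73|c0|67|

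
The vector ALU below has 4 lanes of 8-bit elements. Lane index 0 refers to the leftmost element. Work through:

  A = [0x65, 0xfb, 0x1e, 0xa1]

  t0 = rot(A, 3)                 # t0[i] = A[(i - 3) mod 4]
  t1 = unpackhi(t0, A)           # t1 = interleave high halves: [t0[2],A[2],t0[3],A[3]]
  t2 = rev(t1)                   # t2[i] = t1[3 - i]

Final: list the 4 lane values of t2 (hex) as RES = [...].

RES = [ 0xa1  0x65  0x1e  0xa1 ]

t0 = [0xfb, 0x1e, 0xa1, 0x65]
t1 = [0xa1, 0x1e, 0x65, 0xa1]
t2 = [0xa1, 0x65, 0x1e, 0xa1]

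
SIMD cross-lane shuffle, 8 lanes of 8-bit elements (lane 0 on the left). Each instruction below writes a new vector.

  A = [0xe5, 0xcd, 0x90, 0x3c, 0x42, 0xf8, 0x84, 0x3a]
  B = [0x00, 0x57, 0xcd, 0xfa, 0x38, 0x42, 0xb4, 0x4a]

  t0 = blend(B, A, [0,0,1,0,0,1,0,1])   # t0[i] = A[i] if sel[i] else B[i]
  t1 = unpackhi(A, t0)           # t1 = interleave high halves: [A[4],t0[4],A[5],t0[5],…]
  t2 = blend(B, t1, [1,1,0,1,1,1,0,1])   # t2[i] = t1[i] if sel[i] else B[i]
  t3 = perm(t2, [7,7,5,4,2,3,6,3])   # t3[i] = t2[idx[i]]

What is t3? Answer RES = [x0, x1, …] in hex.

  t0: 00 57 90 fa 38 f8 b4 3a
  t1: 42 38 f8 f8 84 b4 3a 3a
  t2: 42 38 cd f8 84 b4 b4 3a
  t3: 3a 3a b4 84 cd f8 b4 f8

RES = [ 0x3a  0x3a  0xb4  0x84  0xcd  0xf8  0xb4  0xf8 ]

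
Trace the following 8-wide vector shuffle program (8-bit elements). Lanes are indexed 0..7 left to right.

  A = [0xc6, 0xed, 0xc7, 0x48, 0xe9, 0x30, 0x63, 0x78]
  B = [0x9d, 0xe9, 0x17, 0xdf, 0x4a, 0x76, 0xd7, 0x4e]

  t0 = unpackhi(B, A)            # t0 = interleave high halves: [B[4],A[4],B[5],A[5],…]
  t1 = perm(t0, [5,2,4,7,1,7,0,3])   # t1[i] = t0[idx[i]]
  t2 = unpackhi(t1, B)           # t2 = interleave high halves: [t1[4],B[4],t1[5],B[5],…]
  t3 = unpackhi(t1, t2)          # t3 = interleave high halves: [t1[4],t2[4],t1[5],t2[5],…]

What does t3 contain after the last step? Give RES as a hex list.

RES = [0xe9, 0x4a, 0x78, 0xd7, 0x4a, 0x30, 0x30, 0x4e]

t0 = [0x4a, 0xe9, 0x76, 0x30, 0xd7, 0x63, 0x4e, 0x78]
t1 = [0x63, 0x76, 0xd7, 0x78, 0xe9, 0x78, 0x4a, 0x30]
t2 = [0xe9, 0x4a, 0x78, 0x76, 0x4a, 0xd7, 0x30, 0x4e]
t3 = [0xe9, 0x4a, 0x78, 0xd7, 0x4a, 0x30, 0x30, 0x4e]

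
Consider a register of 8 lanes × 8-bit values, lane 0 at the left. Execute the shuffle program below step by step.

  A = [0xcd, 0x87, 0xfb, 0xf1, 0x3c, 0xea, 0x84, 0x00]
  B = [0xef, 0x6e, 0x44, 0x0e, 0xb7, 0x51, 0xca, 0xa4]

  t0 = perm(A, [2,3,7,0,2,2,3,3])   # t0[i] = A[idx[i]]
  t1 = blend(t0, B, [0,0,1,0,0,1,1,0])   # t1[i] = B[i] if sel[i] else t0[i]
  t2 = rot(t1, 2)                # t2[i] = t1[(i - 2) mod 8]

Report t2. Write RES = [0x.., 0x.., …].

RES = [0xca, 0xf1, 0xfb, 0xf1, 0x44, 0xcd, 0xfb, 0x51]

  t0: fb f1 00 cd fb fb f1 f1
  t1: fb f1 44 cd fb 51 ca f1
  t2: ca f1 fb f1 44 cd fb 51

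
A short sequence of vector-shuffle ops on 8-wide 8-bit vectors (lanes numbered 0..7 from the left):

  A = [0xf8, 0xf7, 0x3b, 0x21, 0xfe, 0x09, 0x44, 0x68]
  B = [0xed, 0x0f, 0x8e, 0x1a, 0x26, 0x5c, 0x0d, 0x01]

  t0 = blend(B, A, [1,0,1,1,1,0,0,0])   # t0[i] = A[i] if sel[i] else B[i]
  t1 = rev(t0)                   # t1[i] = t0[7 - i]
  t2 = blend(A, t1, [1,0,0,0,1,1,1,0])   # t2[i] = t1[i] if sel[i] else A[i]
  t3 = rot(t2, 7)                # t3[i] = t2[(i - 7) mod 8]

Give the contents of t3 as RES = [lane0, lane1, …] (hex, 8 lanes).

RES = [0xf7, 0x3b, 0x21, 0x21, 0x3b, 0x0f, 0x68, 0x01]

→ t0 |f8|0f|3b|21|fe|5c|0d|01|
→ t1 |01|0d|5c|fe|21|3b|0f|f8|
→ t2 |01|f7|3b|21|21|3b|0f|68|
→ t3 |f7|3b|21|21|3b|0f|68|01|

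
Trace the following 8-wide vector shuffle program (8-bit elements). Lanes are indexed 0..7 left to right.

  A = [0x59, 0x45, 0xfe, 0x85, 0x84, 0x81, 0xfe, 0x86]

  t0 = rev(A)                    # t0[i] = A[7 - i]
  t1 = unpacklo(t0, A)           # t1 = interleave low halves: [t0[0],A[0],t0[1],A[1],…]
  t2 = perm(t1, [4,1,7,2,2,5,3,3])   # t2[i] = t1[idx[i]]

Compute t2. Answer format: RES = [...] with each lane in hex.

RES = [ 0x81  0x59  0x85  0xfe  0xfe  0xfe  0x45  0x45 ]

→ t0 |86|fe|81|84|85|fe|45|59|
→ t1 |86|59|fe|45|81|fe|84|85|
→ t2 |81|59|85|fe|fe|fe|45|45|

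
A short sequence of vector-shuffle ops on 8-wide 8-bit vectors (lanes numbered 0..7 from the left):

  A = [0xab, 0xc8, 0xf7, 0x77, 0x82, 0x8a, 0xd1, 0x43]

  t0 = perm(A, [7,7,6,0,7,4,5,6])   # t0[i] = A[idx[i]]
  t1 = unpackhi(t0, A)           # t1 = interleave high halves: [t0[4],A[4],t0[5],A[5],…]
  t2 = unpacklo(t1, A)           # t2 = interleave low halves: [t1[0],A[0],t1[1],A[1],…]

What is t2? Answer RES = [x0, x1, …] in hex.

RES = [ 0x43  0xab  0x82  0xc8  0x82  0xf7  0x8a  0x77 ]

→ t0 |43|43|d1|ab|43|82|8a|d1|
→ t1 |43|82|82|8a|8a|d1|d1|43|
→ t2 |43|ab|82|c8|82|f7|8a|77|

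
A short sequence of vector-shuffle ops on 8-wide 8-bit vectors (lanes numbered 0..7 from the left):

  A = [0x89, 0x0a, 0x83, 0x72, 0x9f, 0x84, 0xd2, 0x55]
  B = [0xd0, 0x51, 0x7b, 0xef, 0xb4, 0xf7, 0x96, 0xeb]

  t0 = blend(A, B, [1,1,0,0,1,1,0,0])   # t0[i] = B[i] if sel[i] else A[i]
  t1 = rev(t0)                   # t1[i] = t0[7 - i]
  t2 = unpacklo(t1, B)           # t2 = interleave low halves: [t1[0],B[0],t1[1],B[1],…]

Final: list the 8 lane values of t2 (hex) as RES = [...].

t0 = [0xd0, 0x51, 0x83, 0x72, 0xb4, 0xf7, 0xd2, 0x55]
t1 = [0x55, 0xd2, 0xf7, 0xb4, 0x72, 0x83, 0x51, 0xd0]
t2 = [0x55, 0xd0, 0xd2, 0x51, 0xf7, 0x7b, 0xb4, 0xef]

RES = [0x55, 0xd0, 0xd2, 0x51, 0xf7, 0x7b, 0xb4, 0xef]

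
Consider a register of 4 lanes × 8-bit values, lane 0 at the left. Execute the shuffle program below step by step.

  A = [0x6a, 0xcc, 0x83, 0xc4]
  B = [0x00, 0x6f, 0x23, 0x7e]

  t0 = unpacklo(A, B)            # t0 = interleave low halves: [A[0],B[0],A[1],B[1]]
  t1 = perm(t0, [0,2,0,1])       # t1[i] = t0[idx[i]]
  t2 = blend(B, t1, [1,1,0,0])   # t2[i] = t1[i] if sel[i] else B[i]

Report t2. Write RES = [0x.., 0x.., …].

RES = [ 0x6a  0xcc  0x23  0x7e ]

→ t0 |6a|00|cc|6f|
→ t1 |6a|cc|6a|00|
→ t2 |6a|cc|23|7e|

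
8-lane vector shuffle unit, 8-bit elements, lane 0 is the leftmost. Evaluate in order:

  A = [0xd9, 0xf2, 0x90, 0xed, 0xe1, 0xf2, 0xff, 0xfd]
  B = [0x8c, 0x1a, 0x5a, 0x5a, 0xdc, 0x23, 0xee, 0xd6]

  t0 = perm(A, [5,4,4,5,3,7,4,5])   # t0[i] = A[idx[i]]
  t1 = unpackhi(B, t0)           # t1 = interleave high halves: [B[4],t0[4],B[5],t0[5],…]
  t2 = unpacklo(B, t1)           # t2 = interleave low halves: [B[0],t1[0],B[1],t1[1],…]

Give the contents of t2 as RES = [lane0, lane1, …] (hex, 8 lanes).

→ t0 |f2|e1|e1|f2|ed|fd|e1|f2|
→ t1 |dc|ed|23|fd|ee|e1|d6|f2|
→ t2 |8c|dc|1a|ed|5a|23|5a|fd|

RES = [0x8c, 0xdc, 0x1a, 0xed, 0x5a, 0x23, 0x5a, 0xfd]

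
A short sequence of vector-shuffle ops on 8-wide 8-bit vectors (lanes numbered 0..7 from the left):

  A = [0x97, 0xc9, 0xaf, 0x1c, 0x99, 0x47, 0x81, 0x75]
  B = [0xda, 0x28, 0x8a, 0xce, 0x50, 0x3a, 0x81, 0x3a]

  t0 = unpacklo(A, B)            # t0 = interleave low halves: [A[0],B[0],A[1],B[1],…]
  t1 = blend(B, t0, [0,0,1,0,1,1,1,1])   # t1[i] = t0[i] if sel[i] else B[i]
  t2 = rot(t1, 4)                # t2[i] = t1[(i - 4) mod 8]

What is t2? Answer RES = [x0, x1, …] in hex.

→ t0 |97|da|c9|28|af|8a|1c|ce|
→ t1 |da|28|c9|ce|af|8a|1c|ce|
→ t2 |af|8a|1c|ce|da|28|c9|ce|

RES = [0xaf, 0x8a, 0x1c, 0xce, 0xda, 0x28, 0xc9, 0xce]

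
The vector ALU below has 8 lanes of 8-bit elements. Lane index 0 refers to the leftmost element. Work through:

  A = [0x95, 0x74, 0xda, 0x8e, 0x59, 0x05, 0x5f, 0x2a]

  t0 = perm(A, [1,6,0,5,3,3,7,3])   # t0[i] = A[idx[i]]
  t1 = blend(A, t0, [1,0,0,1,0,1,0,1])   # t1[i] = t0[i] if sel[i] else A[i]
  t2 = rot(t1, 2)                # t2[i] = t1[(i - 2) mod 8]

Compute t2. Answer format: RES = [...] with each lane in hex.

→ t0 |74|5f|95|05|8e|8e|2a|8e|
→ t1 |74|74|da|05|59|8e|5f|8e|
→ t2 |5f|8e|74|74|da|05|59|8e|

RES = [0x5f, 0x8e, 0x74, 0x74, 0xda, 0x05, 0x59, 0x8e]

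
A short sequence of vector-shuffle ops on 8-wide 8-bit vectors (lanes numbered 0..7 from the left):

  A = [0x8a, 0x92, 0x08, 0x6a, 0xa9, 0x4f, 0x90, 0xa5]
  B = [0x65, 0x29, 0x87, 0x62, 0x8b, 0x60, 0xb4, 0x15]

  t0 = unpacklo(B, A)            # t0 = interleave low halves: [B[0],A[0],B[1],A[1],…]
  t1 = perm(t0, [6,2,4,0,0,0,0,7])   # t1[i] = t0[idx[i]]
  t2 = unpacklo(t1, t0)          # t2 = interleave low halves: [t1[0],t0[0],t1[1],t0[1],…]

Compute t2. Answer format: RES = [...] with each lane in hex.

t0 = [0x65, 0x8a, 0x29, 0x92, 0x87, 0x08, 0x62, 0x6a]
t1 = [0x62, 0x29, 0x87, 0x65, 0x65, 0x65, 0x65, 0x6a]
t2 = [0x62, 0x65, 0x29, 0x8a, 0x87, 0x29, 0x65, 0x92]

RES = [ 0x62  0x65  0x29  0x8a  0x87  0x29  0x65  0x92 ]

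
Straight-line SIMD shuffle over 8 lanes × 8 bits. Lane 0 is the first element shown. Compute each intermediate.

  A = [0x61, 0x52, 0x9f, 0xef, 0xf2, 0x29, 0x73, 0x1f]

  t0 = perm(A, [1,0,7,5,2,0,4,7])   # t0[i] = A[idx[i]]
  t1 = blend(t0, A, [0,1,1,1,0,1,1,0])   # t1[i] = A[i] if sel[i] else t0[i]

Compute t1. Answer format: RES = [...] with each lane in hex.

RES = [ 0x52  0x52  0x9f  0xef  0x9f  0x29  0x73  0x1f ]

→ t0 |52|61|1f|29|9f|61|f2|1f|
→ t1 |52|52|9f|ef|9f|29|73|1f|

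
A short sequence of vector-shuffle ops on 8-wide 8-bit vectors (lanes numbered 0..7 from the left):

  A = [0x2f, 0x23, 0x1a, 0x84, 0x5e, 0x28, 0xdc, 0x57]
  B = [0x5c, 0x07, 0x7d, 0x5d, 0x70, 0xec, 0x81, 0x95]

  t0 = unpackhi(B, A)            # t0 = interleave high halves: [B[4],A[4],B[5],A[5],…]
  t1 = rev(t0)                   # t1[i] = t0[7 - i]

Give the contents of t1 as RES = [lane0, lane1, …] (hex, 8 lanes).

t0 = [0x70, 0x5e, 0xec, 0x28, 0x81, 0xdc, 0x95, 0x57]
t1 = [0x57, 0x95, 0xdc, 0x81, 0x28, 0xec, 0x5e, 0x70]

RES = [ 0x57  0x95  0xdc  0x81  0x28  0xec  0x5e  0x70 ]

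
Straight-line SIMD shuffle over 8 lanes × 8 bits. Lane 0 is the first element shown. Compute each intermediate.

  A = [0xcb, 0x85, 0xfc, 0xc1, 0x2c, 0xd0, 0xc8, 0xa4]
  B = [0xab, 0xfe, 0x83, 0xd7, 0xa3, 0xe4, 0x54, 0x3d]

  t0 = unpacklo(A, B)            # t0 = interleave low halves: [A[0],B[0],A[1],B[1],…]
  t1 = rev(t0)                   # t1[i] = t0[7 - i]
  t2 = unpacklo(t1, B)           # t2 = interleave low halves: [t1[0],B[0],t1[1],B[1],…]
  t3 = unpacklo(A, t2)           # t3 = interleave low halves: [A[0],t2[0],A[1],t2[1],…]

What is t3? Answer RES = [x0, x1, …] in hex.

RES = [0xcb, 0xd7, 0x85, 0xab, 0xfc, 0xc1, 0xc1, 0xfe]

→ t0 |cb|ab|85|fe|fc|83|c1|d7|
→ t1 |d7|c1|83|fc|fe|85|ab|cb|
→ t2 |d7|ab|c1|fe|83|83|fc|d7|
→ t3 |cb|d7|85|ab|fc|c1|c1|fe|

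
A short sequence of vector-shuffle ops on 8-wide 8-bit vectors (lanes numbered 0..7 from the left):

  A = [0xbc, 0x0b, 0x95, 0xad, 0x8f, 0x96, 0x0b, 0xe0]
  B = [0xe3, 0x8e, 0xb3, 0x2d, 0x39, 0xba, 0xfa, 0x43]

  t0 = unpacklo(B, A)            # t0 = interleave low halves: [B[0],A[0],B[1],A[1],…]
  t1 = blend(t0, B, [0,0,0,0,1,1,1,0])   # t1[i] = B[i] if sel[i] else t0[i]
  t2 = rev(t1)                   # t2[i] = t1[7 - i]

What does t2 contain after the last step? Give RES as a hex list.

RES = [0xad, 0xfa, 0xba, 0x39, 0x0b, 0x8e, 0xbc, 0xe3]

  t0: e3 bc 8e 0b b3 95 2d ad
  t1: e3 bc 8e 0b 39 ba fa ad
  t2: ad fa ba 39 0b 8e bc e3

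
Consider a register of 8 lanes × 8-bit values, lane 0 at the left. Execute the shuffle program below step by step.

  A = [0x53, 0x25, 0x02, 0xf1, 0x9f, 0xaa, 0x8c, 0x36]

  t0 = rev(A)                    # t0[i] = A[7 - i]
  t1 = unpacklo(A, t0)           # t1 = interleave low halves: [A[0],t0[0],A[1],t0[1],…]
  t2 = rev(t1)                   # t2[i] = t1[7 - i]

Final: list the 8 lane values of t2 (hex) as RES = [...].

RES = [ 0x9f  0xf1  0xaa  0x02  0x8c  0x25  0x36  0x53 ]

  t0: 36 8c aa 9f f1 02 25 53
  t1: 53 36 25 8c 02 aa f1 9f
  t2: 9f f1 aa 02 8c 25 36 53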